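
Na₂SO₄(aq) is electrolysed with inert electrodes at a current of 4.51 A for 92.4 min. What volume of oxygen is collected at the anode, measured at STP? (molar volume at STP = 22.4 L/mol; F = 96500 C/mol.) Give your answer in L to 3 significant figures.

1.45 L

Q = 4.51 A × 5544 s = 25000 C
n(e⁻) = 25000 / 96500 = 0.2591 mol
2H₂O → O₂ + 4H⁺ + 4e⁻, so n(O₂) = 0.2591 / 4 = 0.06478 mol
V = 0.06478 × 22.4 = 1.451 L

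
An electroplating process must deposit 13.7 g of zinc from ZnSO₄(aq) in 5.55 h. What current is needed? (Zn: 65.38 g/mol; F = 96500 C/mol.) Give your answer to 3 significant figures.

n(Zn) = 13.7 / 65.38 = 0.2095 mol
Zn²⁺ + 2e⁻ → Zn, so n(e⁻) = 2 × 0.2095 = 0.4190 mol
Q = 0.4190 × 96500 = 40430 C
I = Q / t = 40430 / 19980 s = 2.02 A

2.02 A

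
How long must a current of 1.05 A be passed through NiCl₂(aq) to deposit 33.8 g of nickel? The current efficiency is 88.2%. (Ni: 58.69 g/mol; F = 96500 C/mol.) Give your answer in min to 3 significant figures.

n(Ni) = 33.8 / 58.69 = 0.5759 mol
Ni²⁺ + 2e⁻ → Ni, so n(e⁻) = 2 × 0.5759 = 1.152 mol
Q = 1.152 × 96500 / 0.882 = 1.260×10^5 C
t = Q / I = 1.260×10^5 / 1.05 = 1.200×10^5 s = 2000 min

2000 min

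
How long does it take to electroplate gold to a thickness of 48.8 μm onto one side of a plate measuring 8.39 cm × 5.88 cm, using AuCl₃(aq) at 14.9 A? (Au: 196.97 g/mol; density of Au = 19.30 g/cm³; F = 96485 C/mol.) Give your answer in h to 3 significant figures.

Plated area = 8.39 × 5.88 = 49.33 cm²
Volume = 49.33 × 48.8×10⁻⁴ cm = 0.2407 cm³
m(Au) = 0.2407 × 19.30 = 4.646 g
n(Au) = 4.646 / 196.97 = 0.02359 mol; n(e⁻) = 3 × 0.02359 = 0.07077 mol
Q = 0.07077 × 96485 = 6828 C
t = 6828 / 14.9 = 458.3 s = 0.127 h

0.127 h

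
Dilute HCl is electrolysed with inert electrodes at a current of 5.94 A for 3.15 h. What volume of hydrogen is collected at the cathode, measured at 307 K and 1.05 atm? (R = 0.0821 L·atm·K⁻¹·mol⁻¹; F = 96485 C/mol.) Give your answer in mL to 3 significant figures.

Q = 5.94 A × 11340 s = 67360 C
Moles of electrons = 67360 / 96485 = 0.6981 mol
2H⁺ + 2e⁻ → H₂, so n(H₂) = 0.6981 / 2 = 0.3491 mol
V = nRT/P = 0.3491 × 0.0821 × 307 / 1.05 = 8.380 L
= 8380 mL

8380 mL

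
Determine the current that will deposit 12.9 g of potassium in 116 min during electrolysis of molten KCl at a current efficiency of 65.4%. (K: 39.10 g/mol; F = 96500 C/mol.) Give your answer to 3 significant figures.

n(K) = 12.9 / 39.10 = 0.3299 mol
K⁺ + e⁻ → K, so n(e⁻) = 0.3299 mol
Q = 0.3299 × 96500 / 0.654 = 48680 C
I = Q / t = 48680 / 6960 s = 6.99 A

6.99 A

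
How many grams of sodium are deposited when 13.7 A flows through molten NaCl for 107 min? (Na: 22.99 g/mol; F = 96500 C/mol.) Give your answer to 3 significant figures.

21.0 g

Charge passed = 13.7 × 6420 = 87950 C
Moles of electrons = 87950 / 96500 = 0.9114 mol
Na⁺ + e⁻ → Na, so n(Na) = 0.9114 mol
m = 0.9114 × 22.99 = 21.0 g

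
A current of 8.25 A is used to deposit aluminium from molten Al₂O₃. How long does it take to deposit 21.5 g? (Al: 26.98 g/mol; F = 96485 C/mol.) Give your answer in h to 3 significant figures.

7.77 h

n(Al) = 21.5 / 26.98 = 0.7969 mol
Al³⁺ + 3e⁻ → Al, so n(e⁻) = 3 × 0.7969 = 2.391 mol
Q = 2.391 × 96485 = 2.307×10^5 C
t = Q / I = 2.307×10^5 / 8.25 = 27960 s = 7.77 h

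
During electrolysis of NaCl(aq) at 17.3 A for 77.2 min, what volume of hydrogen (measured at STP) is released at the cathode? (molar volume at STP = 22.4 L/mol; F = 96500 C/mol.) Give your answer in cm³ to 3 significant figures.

9300 cm³

Q = It = 17.3 × 4632 = 80130 C
Moles of electrons = 80130 / 96500 = 0.8304 mol
2H⁺ + 2e⁻ → H₂, so n(H₂) = 0.8304 / 2 = 0.4152 mol
V = 0.4152 × 22.4 = 9.300 L
= 9300 cm³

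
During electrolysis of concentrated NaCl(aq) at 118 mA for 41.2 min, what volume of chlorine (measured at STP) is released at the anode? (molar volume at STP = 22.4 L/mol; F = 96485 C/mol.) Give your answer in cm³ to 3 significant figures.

Charge passed = 0.118 × 2472 = 291.7 C
Moles of electrons = 291.7 / 96485 = 0.003023 mol
2Cl⁻ → Cl₂ + 2e⁻, so n(Cl₂) = 0.003023 / 2 = 0.001512 mol
V = 0.001512 × 22.4 = 0.03387 L
= 33.9 cm³

33.9 cm³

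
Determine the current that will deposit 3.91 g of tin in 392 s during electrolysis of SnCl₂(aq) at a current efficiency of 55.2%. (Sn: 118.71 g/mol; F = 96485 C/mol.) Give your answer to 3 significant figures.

29.4 A

n(Sn) = 3.91 / 118.71 = 0.03294 mol
Sn²⁺ + 2e⁻ → Sn, so n(e⁻) = 2 × 0.03294 = 0.06588 mol
Q = 0.06588 × 96485 / 0.552 = 11520 C
I = Q / t = 11520 / 392 s = 29.4 A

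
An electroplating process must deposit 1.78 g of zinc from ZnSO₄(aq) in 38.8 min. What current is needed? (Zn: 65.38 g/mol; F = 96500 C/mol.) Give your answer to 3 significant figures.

2.26 A

n(Zn) = 1.78 / 65.38 = 0.02723 mol
Zn²⁺ + 2e⁻ → Zn, so n(e⁻) = 2 × 0.02723 = 0.05446 mol
Q = 0.05446 × 96500 = 5255 C
I = Q / t = 5255 / 2328 s = 2.26 A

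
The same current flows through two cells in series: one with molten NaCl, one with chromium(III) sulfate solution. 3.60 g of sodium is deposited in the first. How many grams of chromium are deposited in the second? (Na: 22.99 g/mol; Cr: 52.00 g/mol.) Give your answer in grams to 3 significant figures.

2.71 g

n(Na) = 3.60 / 22.99 = 0.1566 mol
Na⁺ + e⁻ → Na, so n(e⁻) = 0.1566 mol
Since the cells are in series, n(e⁻) in the Cr cell is also 0.1566 mol.
Cr³⁺ + 3e⁻ → Cr, so n(Cr) = 0.1566 / 3 = 0.05220 mol
m(Cr) = 0.05220 × 52.00 = 2.71 g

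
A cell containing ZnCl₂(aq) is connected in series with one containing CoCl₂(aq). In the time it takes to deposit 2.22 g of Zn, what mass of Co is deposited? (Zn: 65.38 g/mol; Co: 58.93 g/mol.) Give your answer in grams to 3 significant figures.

2.00 g

n(Zn) = 2.22 / 65.38 = 0.03396 mol
Zn²⁺ + 2e⁻ → Zn, so n(e⁻) = 2 × 0.03396 = 0.06792 mol
In series, the same 0.06792 mol of electrons flows through the second cell.
Co²⁺ + 2e⁻ → Co, so n(Co) = 0.06792 / 2 = 0.03396 mol
m(Co) = 0.03396 × 58.93 = 2.00 g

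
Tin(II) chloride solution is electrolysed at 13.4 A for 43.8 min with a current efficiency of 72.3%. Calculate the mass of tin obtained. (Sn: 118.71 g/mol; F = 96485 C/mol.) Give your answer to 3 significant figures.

15.7 g

Q = 13.4 × 2628 = 35220 C
n(e⁻) = 35220 / 96485 = 0.3650 mol
Sn²⁺ + 2e⁻ → Sn, so theoretical m(Sn) = 0.1825 × 118.71 = 21.66 g
Actual mass = 72.3% × 21.66 = 15.7 g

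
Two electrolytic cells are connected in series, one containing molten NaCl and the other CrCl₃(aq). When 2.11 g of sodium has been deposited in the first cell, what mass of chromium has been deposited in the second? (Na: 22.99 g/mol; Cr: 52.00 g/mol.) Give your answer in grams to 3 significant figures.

n(Na) = 2.11 / 22.99 = 0.09178 mol
Na⁺ + e⁻ → Na, so n(e⁻) = 0.09178 mol
In series, the same 0.09178 mol of electrons flows through the second cell.
Cr³⁺ + 3e⁻ → Cr, so n(Cr) = 0.09178 / 3 = 0.03059 mol
m(Cr) = 0.03059 × 52.00 = 1.59 g

1.59 g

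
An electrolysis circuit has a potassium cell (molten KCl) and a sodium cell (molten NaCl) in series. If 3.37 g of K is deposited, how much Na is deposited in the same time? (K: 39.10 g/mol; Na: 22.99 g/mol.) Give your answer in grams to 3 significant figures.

1.98 g

n(K) = 3.37 / 39.10 = 0.08619 mol
K⁺ + e⁻ → K, so n(e⁻) = 0.08619 mol
The cells are in series, so the same charge (and hence the same n(e⁻) = 0.08619 mol) passes through both.
Na⁺ + e⁻ → Na, so n(Na) = 0.08619 mol
m(Na) = 0.08619 × 22.99 = 1.98 g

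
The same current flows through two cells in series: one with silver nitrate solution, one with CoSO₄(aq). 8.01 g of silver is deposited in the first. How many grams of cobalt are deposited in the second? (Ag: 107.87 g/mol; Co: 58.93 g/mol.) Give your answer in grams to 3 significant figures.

n(Ag) = 8.01 / 107.87 = 0.07426 mol
Ag⁺ + e⁻ → Ag, so n(e⁻) = 0.07426 mol
In series, the same 0.07426 mol of electrons flows through the second cell.
Co²⁺ + 2e⁻ → Co, so n(Co) = 0.07426 / 2 = 0.03713 mol
m(Co) = 0.03713 × 58.93 = 2.19 g

2.19 g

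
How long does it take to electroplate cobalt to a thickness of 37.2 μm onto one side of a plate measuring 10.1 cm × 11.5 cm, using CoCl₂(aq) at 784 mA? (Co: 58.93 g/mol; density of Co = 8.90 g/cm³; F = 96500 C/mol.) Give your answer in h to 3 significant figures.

Plated area = 10.1 × 11.5 = 116.2 cm²
Volume = 116.2 × 37.2×10⁻⁴ cm = 0.4323 cm³
m(Co) = 0.4323 × 8.90 = 3.847 g
n(Co) = 3.847 / 58.93 = 0.06528 mol; n(e⁻) = 2 × 0.06528 = 0.1306 mol
Q = 0.1306 × 96500 = 12600 C
t = 12600 / 0.784 = 16070 s = 4.46 h

4.46 h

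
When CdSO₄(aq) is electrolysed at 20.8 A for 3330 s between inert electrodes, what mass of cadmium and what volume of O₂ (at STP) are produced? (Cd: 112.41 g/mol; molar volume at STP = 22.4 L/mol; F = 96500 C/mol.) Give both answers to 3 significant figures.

40.3 g Cd; 4.02 L O₂

Q = 20.8 × 3330 = 69260 C; n(e⁻) = 69260 / 96500 = 0.7177 mol
Cathode: Cd²⁺ + 2e⁻ → Cd → n(Cd) = 0.7177/2 = 0.3589 mol → 40.3 g
Anode: 2H₂O → O₂ + 4H⁺ + 4e⁻ → n(O₂) = 0.7177/4 = 0.1794 mol → 4.02 L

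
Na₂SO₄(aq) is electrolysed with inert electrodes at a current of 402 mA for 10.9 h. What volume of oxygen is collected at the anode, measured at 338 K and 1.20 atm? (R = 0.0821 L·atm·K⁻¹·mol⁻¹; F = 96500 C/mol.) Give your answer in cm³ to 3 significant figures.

Charge passed = 0.402 × 39240 = 15770 C
n(e⁻) = Q/F = 15770/96500 = 0.1634 mol
2H₂O → O₂ + 4H⁺ + 4e⁻, so n(O₂) = 0.1634 / 4 = 0.04085 mol
V = nRT/P = 0.04085 × 0.0821 × 338 / 1.20 = 0.9446 L
= 945 cm³

945 cm³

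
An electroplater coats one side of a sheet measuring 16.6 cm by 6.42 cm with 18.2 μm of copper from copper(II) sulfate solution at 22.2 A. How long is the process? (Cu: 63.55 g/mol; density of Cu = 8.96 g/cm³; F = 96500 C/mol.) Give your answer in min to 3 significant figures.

3.96 min

Plated area = 16.6 × 6.42 = 106.6 cm²
Volume = 106.6 × 18.2×10⁻⁴ cm = 0.1940 cm³
m(Cu) = 0.1940 × 8.96 = 1.738 g
n(Cu) = 1.738 / 63.55 = 0.02735 mol; n(e⁻) = 2 × 0.02735 = 0.05470 mol
Q = 0.05470 × 96500 = 5279 C
t = 5279 / 22.2 = 237.8 s = 3.96 min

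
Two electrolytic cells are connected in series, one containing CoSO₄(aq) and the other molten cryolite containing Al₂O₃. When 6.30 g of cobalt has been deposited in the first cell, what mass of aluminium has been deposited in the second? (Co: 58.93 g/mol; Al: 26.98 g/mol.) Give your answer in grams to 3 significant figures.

n(Co) = 6.30 / 58.93 = 0.1069 mol
Co²⁺ + 2e⁻ → Co, so n(e⁻) = 2 × 0.1069 = 0.2138 mol
The cells are in series, so the same charge (and hence the same n(e⁻) = 0.2138 mol) passes through both.
Al³⁺ + 3e⁻ → Al, so n(Al) = 0.2138 / 3 = 0.07127 mol
m(Al) = 0.07127 × 26.98 = 1.92 g

1.92 g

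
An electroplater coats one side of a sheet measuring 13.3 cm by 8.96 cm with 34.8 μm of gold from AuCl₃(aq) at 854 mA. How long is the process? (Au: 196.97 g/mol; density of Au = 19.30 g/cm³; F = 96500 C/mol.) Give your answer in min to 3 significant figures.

Plated area = 13.3 × 8.96 = 119.2 cm²
Volume = 119.2 × 34.8×10⁻⁴ cm = 0.4148 cm³
m(Au) = 0.4148 × 19.30 = 8.006 g
n(Au) = 8.006 / 196.97 = 0.04065 mol; n(e⁻) = 3 × 0.04065 = 0.1220 mol
Q = 0.1220 × 96500 = 11770 C
t = 11770 / 0.854 = 13780 s = 230 min

230 min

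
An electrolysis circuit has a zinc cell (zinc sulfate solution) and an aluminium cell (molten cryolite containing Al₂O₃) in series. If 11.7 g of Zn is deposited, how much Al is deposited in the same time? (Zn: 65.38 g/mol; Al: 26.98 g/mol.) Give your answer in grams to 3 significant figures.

n(Zn) = 11.7 / 65.38 = 0.1790 mol
Zn²⁺ + 2e⁻ → Zn, so n(e⁻) = 2 × 0.1790 = 0.3580 mol
Same current for the same time ⇒ same n(e⁻) = 0.3580 mol in both cells.
Al³⁺ + 3e⁻ → Al, so n(Al) = 0.3580 / 3 = 0.1193 mol
m(Al) = 0.1193 × 26.98 = 3.22 g

3.22 g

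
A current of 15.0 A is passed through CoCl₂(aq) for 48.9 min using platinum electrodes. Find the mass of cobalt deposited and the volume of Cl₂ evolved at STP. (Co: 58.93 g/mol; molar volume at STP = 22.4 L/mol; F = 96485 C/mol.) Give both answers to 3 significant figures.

Q = 15.0 × 2934 = 44010 C; n(e⁻) = 44010 / 96485 = 0.4561 mol
Cathode: Co²⁺ + 2e⁻ → Co → n(Co) = 0.4561/2 = 0.2281 mol → 13.4 g
Anode: 2Cl⁻ → Cl₂ + 2e⁻ → n(Cl₂) = 0.4561/2 = 0.2281 mol → 5.11 L

13.4 g Co; 5.11 L Cl₂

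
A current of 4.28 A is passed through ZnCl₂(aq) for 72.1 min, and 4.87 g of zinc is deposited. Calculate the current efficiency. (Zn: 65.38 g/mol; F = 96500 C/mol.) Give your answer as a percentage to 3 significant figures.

Q = 4.28 × 4326 = 18520 C
n(e⁻) = 18520 / 96500 = 0.1919 mol
Zn²⁺ + 2e⁻ → Zn, so theoretical n(Zn) = 0.09595 mol → 6.273 g
Efficiency = 4.87 / 6.273 = 0.7763 = 77.6%

77.6%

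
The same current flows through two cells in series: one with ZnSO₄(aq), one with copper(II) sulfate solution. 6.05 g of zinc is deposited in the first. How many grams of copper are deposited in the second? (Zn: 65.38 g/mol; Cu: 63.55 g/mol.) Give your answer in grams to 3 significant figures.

n(Zn) = 6.05 / 65.38 = 0.09254 mol
Zn²⁺ + 2e⁻ → Zn, so n(e⁻) = 2 × 0.09254 = 0.1851 mol
In series, the same 0.1851 mol of electrons flows through the second cell.
Cu²⁺ + 2e⁻ → Cu, so n(Cu) = 0.1851 / 2 = 0.09255 mol
m(Cu) = 0.09255 × 63.55 = 5.88 g

5.88 g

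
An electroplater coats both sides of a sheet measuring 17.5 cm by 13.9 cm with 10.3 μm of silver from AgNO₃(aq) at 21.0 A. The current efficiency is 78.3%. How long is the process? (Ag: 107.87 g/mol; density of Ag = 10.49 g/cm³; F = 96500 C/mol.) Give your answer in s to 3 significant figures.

Plated area = 2 × 17.5 × 13.9 = 486.5 cm²
Volume = 486.5 × 10.3×10⁻⁴ cm = 0.5011 cm³
m(Ag) = 0.5011 × 10.49 = 5.257 g
n(Ag) = 5.257 / 107.87 = 0.04873 mol; n(e⁻) = 0.04873 mol
Q = 0.04873 × 96500 / 0.783 = 6006 C
t = 6006 / 21.0 = 286.0 s

286 s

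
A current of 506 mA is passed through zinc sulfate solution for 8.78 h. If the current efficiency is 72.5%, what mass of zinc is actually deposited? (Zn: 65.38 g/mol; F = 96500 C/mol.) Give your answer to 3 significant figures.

3.93 g

Q = 0.506 × 31608 = 15990 C
n(e⁻) = 15990 / 96500 = 0.1657 mol
Zn²⁺ + 2e⁻ → Zn, so theoretical m(Zn) = 0.08285 × 65.38 = 5.417 g
Actual mass = 72.5% × 5.417 = 3.93 g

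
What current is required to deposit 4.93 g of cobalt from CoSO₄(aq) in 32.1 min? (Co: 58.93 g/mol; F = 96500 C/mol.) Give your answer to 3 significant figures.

n(Co) = 4.93 / 58.93 = 0.08366 mol
Co²⁺ + 2e⁻ → Co, so n(e⁻) = 2 × 0.08366 = 0.1673 mol
Q = 0.1673 × 96500 = 16140 C
I = Q / t = 16140 / 1926 s = 8.38 A

8.38 A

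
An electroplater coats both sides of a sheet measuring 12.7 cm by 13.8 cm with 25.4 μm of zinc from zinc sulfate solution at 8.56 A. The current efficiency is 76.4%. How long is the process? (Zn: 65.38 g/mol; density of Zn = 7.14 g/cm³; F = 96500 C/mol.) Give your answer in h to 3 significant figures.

Plated area = 2 × 12.7 × 13.8 = 350.5 cm²
Volume = 350.5 × 25.4×10⁻⁴ cm = 0.8903 cm³
m(Zn) = 0.8903 × 7.14 = 6.357 g
n(Zn) = 6.357 / 65.38 = 0.09723 mol; n(e⁻) = 2 × 0.09723 = 0.1945 mol
Q = 0.1945 × 96500 / 0.764 = 24570 C
t = 24570 / 8.56 = 2870 s = 0.797 h

0.797 h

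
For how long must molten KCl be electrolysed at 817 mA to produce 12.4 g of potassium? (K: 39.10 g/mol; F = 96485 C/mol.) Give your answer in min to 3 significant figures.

n(K) = 12.4 / 39.10 = 0.3171 mol
K⁺ + e⁻ → K, so n(e⁻) = 0.3171 mol
Q = 0.3171 × 96485 = 30600 C
t = Q / I = 30600 / 0.817 = 37450 s = 624 min

624 min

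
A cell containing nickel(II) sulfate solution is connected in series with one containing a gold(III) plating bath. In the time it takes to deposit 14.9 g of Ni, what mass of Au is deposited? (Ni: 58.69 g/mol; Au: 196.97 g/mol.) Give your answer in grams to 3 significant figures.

n(Ni) = 14.9 / 58.69 = 0.2539 mol
Ni²⁺ + 2e⁻ → Ni, so n(e⁻) = 2 × 0.2539 = 0.5078 mol
Since the cells are in series, n(e⁻) in the Au cell is also 0.5078 mol.
Au³⁺ + 3e⁻ → Au, so n(Au) = 0.5078 / 3 = 0.1693 mol
m(Au) = 0.1693 × 196.97 = 33.3 g

33.3 g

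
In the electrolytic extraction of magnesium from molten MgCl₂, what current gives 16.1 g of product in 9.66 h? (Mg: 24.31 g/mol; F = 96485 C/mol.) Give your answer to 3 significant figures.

n(Mg) = 16.1 / 24.31 = 0.6623 mol
Mg²⁺ + 2e⁻ → Mg, so n(e⁻) = 2 × 0.6623 = 1.325 mol
Q = 1.325 × 96485 = 1.278×10^5 C
I = Q / t = 1.278×10^5 / 34776 s = 3.67 A

3.67 A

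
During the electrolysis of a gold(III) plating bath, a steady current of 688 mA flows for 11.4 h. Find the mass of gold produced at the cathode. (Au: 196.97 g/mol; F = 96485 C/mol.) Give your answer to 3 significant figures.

Charge passed = 0.688 × 41040 = 28240 C
Moles of electrons = 28240 / 96485 = 0.2927 mol
Au³⁺ + 3e⁻ → Au, so n(Au) = 0.2927 / 3 = 0.09757 mol
m = 0.09757 × 196.97 = 19.2 g

19.2 g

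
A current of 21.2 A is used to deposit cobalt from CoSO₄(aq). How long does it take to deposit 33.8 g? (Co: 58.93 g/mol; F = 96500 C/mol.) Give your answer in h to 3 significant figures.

n(Co) = 33.8 / 58.93 = 0.5736 mol
Co²⁺ + 2e⁻ → Co, so n(e⁻) = 2 × 0.5736 = 1.147 mol
Q = 1.147 × 96500 = 1.107×10^5 C
t = Q / I = 1.107×10^5 / 21.2 = 5222 s = 1.45 h

1.45 h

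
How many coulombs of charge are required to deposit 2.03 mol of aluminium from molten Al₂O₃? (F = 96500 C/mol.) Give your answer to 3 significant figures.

Al³⁺ + 3e⁻ → Al, so n(e⁻) = 3 × 2.03 = 6.090 mol
Q = 6.090 × 96500 = 5.877×10^5 C

5.88×10^5 C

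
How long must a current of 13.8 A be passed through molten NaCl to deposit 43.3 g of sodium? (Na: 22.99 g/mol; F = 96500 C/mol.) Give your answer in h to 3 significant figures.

3.66 h

n(Na) = 43.3 / 22.99 = 1.883 mol
Na⁺ + e⁻ → Na, so n(e⁻) = 1.883 mol
Q = 1.883 × 96500 = 1.817×10^5 C
t = Q / I = 1.817×10^5 / 13.8 = 13170 s = 3.66 h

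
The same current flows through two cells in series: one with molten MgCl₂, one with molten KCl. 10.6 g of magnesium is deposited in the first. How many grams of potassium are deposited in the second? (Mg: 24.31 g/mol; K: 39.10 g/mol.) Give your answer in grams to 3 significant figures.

n(Mg) = 10.6 / 24.31 = 0.4360 mol
Mg²⁺ + 2e⁻ → Mg, so n(e⁻) = 2 × 0.4360 = 0.8720 mol
Same current for the same time ⇒ same n(e⁻) = 0.8720 mol in both cells.
K⁺ + e⁻ → K, so n(K) = 0.8720 mol
m(K) = 0.8720 × 39.10 = 34.1 g

34.1 g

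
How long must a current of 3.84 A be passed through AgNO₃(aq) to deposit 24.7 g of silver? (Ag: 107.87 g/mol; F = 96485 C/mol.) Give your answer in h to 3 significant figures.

1.60 h

n(Ag) = 24.7 / 107.87 = 0.2290 mol
Ag⁺ + e⁻ → Ag, so n(e⁻) = 0.2290 mol
Q = 0.2290 × 96485 = 22100 C
t = Q / I = 22100 / 3.84 = 5755 s = 1.60 h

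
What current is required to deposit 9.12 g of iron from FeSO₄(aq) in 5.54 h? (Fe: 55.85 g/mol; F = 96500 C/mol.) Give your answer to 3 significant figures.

n(Fe) = 9.12 / 55.85 = 0.1633 mol
Fe²⁺ + 2e⁻ → Fe, so n(e⁻) = 2 × 0.1633 = 0.3266 mol
Q = 0.3266 × 96500 = 31520 C
I = Q / t = 31520 / 19944 s = 1.58 A

1.58 A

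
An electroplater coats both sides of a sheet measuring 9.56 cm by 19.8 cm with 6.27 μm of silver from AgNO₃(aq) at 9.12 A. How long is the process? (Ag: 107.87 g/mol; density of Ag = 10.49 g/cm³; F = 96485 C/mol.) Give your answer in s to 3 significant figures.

Plated area = 2 × 9.56 × 19.8 = 378.6 cm²
Volume = 378.6 × 6.27×10⁻⁴ cm = 0.2374 cm³
m(Ag) = 0.2374 × 10.49 = 2.490 g
n(Ag) = 2.490 / 107.87 = 0.02308 mol; n(e⁻) = 0.02308 mol
Q = 0.02308 × 96485 = 2227 C
t = 2227 / 9.12 = 244.2 s

244 s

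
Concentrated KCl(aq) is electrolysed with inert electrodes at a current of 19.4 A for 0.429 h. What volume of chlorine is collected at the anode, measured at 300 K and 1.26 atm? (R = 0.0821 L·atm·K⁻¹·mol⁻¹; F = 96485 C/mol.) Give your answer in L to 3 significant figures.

3.04 L

Q = 19.4 A × 1544.4 s = 29960 C
n(e⁻) = 29960 / 96485 = 0.3105 mol
2Cl⁻ → Cl₂ + 2e⁻, so n(Cl₂) = 0.3105 / 2 = 0.1553 mol
V = nRT/P = 0.1553 × 0.0821 × 300 / 1.26 = 3.036 L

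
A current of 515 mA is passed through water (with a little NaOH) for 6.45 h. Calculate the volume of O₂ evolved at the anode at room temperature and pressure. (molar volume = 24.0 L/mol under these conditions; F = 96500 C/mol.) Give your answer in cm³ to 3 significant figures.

744 cm³

Charge passed = 0.515 × 23220 = 11960 C
n(e⁻) = Q/F = 11960/96500 = 0.1239 mol
2H₂O → O₂ + 4H⁺ + 4e⁻, so n(O₂) = 0.1239 / 4 = 0.03098 mol
V = 0.03098 × 24.0 = 0.7435 L
= 744 cm³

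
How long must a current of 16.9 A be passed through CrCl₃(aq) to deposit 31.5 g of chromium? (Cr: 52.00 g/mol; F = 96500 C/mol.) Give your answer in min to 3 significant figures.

173 min

n(Cr) = 31.5 / 52.00 = 0.6058 mol
Cr³⁺ + 3e⁻ → Cr, so n(e⁻) = 3 × 0.6058 = 1.817 mol
Q = 1.817 × 96500 = 1.753×10^5 C
t = Q / I = 1.753×10^5 / 16.9 = 10370 s = 173 min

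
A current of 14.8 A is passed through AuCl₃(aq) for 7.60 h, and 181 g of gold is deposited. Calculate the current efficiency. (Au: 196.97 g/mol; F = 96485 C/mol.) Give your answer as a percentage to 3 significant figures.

Q = 14.8 × 27360 = 4.049×10^5 C
n(e⁻) = 4.049×10^5 / 96485 = 4.197 mol
Au³⁺ + 3e⁻ → Au, so theoretical n(Au) = 1.399 mol → 275.6 g
Efficiency = 181 / 275.6 = 0.6567 = 65.7%

65.7%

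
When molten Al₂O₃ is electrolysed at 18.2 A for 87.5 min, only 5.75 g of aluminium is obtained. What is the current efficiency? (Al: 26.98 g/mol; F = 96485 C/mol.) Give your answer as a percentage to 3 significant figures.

64.6%

Q = 18.2 × 5250 = 95550 C
n(e⁻) = 95550 / 96485 = 0.9903 mol
Al³⁺ + 3e⁻ → Al, so theoretical n(Al) = 0.3301 mol → 8.906 g
Efficiency = 5.75 / 8.906 = 0.6456 = 64.6%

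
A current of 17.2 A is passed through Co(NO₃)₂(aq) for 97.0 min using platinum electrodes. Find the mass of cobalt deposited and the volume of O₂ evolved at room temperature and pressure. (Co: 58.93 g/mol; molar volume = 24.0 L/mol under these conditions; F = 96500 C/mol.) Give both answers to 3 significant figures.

Q = 17.2 × 5820 = 1.001×10^5 C; n(e⁻) = 1.001×10^5 / 96500 = 1.037 mol
Cathode: Co²⁺ + 2e⁻ → Co → n(Co) = 1.037/2 = 0.5185 mol → 30.6 g
Anode: 2H₂O → O₂ + 4H⁺ + 4e⁻ → n(O₂) = 1.037/4 = 0.2593 mol → 6.22 L

30.6 g Co; 6.22 L O₂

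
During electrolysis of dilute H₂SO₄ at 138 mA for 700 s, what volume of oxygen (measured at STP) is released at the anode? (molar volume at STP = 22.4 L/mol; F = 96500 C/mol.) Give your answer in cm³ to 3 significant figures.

5.61 cm³

Charge passed = 0.138 × 700 = 96.60 C
n(e⁻) = 96.60 / 96500 = 0.001001 mol
2H₂O → O₂ + 4H⁺ + 4e⁻, so n(O₂) = 0.001001 / 4 = 2.503×10^-4 mol
V = 2.503×10^-4 × 22.4 = 0.005607 L
= 5.61 cm³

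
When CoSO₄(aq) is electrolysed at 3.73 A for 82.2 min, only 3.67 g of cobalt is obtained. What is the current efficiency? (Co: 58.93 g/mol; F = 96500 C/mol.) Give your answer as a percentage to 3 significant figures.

Q = 3.73 × 4932 = 18400 C
n(e⁻) = 18400 / 96500 = 0.1907 mol
Co²⁺ + 2e⁻ → Co, so theoretical n(Co) = 0.09535 mol → 5.619 g
Efficiency = 3.67 / 5.619 = 0.6531 = 65.3%

65.3%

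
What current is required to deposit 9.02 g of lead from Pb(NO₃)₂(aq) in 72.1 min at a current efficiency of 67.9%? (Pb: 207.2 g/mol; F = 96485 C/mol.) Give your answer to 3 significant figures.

2.86 A

n(Pb) = 9.02 / 207.2 = 0.04353 mol
Pb²⁺ + 2e⁻ → Pb, so n(e⁻) = 2 × 0.04353 = 0.08706 mol
Q = 0.08706 × 96485 / 0.679 = 12370 C
I = Q / t = 12370 / 4326 s = 2.86 A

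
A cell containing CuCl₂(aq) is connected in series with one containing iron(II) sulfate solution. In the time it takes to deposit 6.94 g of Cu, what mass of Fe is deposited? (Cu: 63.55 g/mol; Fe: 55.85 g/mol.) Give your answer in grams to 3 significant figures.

6.10 g

n(Cu) = 6.94 / 63.55 = 0.1092 mol
Cu²⁺ + 2e⁻ → Cu, so n(e⁻) = 2 × 0.1092 = 0.2184 mol
Since the cells are in series, n(e⁻) in the Fe cell is also 0.2184 mol.
Fe²⁺ + 2e⁻ → Fe, so n(Fe) = 0.2184 / 2 = 0.1092 mol
m(Fe) = 0.1092 × 55.85 = 6.10 g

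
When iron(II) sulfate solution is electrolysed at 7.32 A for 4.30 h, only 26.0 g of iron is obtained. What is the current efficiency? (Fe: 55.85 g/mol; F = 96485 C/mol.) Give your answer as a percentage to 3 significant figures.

Q = 7.32 × 15480 = 1.133×10^5 C
n(e⁻) = 1.133×10^5 / 96485 = 1.174 mol
Fe²⁺ + 2e⁻ → Fe, so theoretical n(Fe) = 0.5870 mol → 32.78 g
Efficiency = 26.0 / 32.78 = 0.7932 = 79.3%

79.3%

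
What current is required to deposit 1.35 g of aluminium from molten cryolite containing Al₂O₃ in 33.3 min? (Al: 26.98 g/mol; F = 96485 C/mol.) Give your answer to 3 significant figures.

n(Al) = 1.35 / 26.98 = 0.05004 mol
Al³⁺ + 3e⁻ → Al, so n(e⁻) = 3 × 0.05004 = 0.1501 mol
Q = 0.1501 × 96485 = 14480 C
I = Q / t = 14480 / 1998 s = 7.25 A

7.25 A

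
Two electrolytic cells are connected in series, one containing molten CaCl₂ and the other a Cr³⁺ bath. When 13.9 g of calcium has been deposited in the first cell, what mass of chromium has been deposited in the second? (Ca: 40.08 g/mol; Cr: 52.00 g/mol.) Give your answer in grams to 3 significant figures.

n(Ca) = 13.9 / 40.08 = 0.3468 mol
Ca²⁺ + 2e⁻ → Ca, so n(e⁻) = 2 × 0.3468 = 0.6936 mol
The cells are in series, so the same charge (and hence the same n(e⁻) = 0.6936 mol) passes through both.
Cr³⁺ + 3e⁻ → Cr, so n(Cr) = 0.6936 / 3 = 0.2312 mol
m(Cr) = 0.2312 × 52.00 = 12.0 g

12.0 g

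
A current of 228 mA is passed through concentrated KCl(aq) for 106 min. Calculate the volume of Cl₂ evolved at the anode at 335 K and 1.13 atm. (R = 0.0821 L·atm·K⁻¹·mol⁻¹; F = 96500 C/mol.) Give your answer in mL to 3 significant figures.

183 mL

Charge passed = 0.228 × 6360 = 1450 C
n(e⁻) = 1450 / 96500 = 0.01503 mol
2Cl⁻ → Cl₂ + 2e⁻, so n(Cl₂) = 0.01503 / 2 = 0.007515 mol
V = nRT/P = 0.007515 × 0.0821 × 335 / 1.13 = 0.1829 L
= 183 mL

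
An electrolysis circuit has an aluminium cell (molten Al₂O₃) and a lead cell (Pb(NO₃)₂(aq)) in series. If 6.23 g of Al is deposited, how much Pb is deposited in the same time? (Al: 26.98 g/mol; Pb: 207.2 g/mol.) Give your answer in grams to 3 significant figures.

71.8 g

n(Al) = 6.23 / 26.98 = 0.2309 mol
Al³⁺ + 3e⁻ → Al, so n(e⁻) = 3 × 0.2309 = 0.6927 mol
Since the cells are in series, n(e⁻) in the Pb cell is also 0.6927 mol.
Pb²⁺ + 2e⁻ → Pb, so n(Pb) = 0.6927 / 2 = 0.3464 mol
m(Pb) = 0.3464 × 207.2 = 71.8 g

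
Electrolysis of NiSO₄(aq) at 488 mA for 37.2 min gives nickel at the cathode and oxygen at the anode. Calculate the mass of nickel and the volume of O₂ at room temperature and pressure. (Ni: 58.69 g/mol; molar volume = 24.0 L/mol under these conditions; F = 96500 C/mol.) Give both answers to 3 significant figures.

0.331 g Ni; 0.0677 L O₂

Q = 0.488 × 2232 = 1089 C; n(e⁻) = 1089 / 96500 = 0.01128 mol
Cathode: Ni²⁺ + 2e⁻ → Ni → n(Ni) = 0.01128/2 = 0.005640 mol → 0.331 g
Anode: 2H₂O → O₂ + 4H⁺ + 4e⁻ → n(O₂) = 0.01128/4 = 0.002820 mol → 0.0677 L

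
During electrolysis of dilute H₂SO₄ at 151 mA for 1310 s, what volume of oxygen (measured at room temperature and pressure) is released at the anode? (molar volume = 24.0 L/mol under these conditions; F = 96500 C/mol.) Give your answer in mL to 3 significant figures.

12.3 mL

Q = 0.151 A × 1310 s = 197.8 C
Moles of electrons = 197.8 / 96500 = 0.002050 mol
2H₂O → O₂ + 4H⁺ + 4e⁻, so n(O₂) = 0.002050 / 4 = 5.125×10^-4 mol
V = 5.125×10^-4 × 24.0 = 0.01230 L
= 12.3 mL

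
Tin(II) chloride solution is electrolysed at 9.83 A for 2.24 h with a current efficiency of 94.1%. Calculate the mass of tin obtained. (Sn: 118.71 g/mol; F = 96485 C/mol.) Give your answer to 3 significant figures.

Q = 9.83 × 8064 = 79270 C
n(e⁻) = 79270 / 96485 = 0.8216 mol
Sn²⁺ + 2e⁻ → Sn, so theoretical m(Sn) = 0.4108 × 118.71 = 48.77 g
Actual mass = 94.1% × 48.77 = 45.9 g

45.9 g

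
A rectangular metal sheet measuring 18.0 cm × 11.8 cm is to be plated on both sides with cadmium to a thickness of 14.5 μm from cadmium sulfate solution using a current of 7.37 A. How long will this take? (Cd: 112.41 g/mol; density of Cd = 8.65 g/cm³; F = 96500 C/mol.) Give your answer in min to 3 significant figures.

Plated area = 2 × 18.0 × 11.8 = 424.8 cm²
Volume = 424.8 × 14.5×10⁻⁴ cm = 0.6160 cm³
m(Cd) = 0.6160 × 8.65 = 5.328 g
n(Cd) = 5.328 / 112.41 = 0.04740 mol; n(e⁻) = 2 × 0.04740 = 0.09480 mol
Q = 0.09480 × 96500 = 9148 C
t = 9148 / 7.37 = 1241 s = 20.7 min

20.7 min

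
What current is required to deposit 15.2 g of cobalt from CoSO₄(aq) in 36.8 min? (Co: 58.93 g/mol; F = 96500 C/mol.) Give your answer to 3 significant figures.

22.5 A

n(Co) = 15.2 / 58.93 = 0.2579 mol
Co²⁺ + 2e⁻ → Co, so n(e⁻) = 2 × 0.2579 = 0.5158 mol
Q = 0.5158 × 96500 = 49770 C
I = Q / t = 49770 / 2208 s = 22.5 A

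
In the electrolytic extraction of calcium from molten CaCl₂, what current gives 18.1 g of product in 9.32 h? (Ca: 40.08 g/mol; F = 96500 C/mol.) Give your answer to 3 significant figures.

2.60 A

n(Ca) = 18.1 / 40.08 = 0.4516 mol
Ca²⁺ + 2e⁻ → Ca, so n(e⁻) = 2 × 0.4516 = 0.9032 mol
Q = 0.9032 × 96500 = 87160 C
I = Q / t = 87160 / 33552 s = 2.60 A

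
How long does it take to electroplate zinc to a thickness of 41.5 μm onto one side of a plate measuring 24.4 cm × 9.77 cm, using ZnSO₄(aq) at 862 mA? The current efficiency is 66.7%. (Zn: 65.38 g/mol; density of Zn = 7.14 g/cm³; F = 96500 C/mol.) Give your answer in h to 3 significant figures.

10.1 h

Plated area = 24.4 × 9.77 = 238.4 cm²
Volume = 238.4 × 41.5×10⁻⁴ cm = 0.9894 cm³
m(Zn) = 0.9894 × 7.14 = 7.064 g
n(Zn) = 7.064 / 65.38 = 0.1080 mol; n(e⁻) = 2 × 0.1080 = 0.2160 mol
Q = 0.2160 × 96500 / 0.667 = 31250 C
t = 31250 / 0.862 = 36250 s = 10.1 h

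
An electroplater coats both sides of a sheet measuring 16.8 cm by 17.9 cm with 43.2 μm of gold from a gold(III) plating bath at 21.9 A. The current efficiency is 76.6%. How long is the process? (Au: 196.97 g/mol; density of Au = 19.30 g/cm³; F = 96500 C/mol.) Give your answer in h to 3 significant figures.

1.22 h

Plated area = 2 × 16.8 × 17.9 = 601.4 cm²
Volume = 601.4 × 43.2×10⁻⁴ cm = 2.598 cm³
m(Au) = 2.598 × 19.30 = 50.14 g
n(Au) = 50.14 / 196.97 = 0.2546 mol; n(e⁻) = 3 × 0.2546 = 0.7638 mol
Q = 0.7638 × 96500 / 0.766 = 96220 C
t = 96220 / 21.9 = 4394 s = 1.22 h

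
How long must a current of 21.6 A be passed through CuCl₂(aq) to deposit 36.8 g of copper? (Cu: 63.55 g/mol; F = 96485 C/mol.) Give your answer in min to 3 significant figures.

n(Cu) = 36.8 / 63.55 = 0.5791 mol
Cu²⁺ + 2e⁻ → Cu, so n(e⁻) = 2 × 0.5791 = 1.158 mol
Q = 1.158 × 96485 = 1.117×10^5 C
t = Q / I = 1.117×10^5 / 21.6 = 5171 s = 86.2 min

86.2 min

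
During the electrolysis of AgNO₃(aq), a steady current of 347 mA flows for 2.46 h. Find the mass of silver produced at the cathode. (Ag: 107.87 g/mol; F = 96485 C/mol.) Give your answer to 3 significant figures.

3.44 g

Charge passed = 0.347 × 8856 = 3073 C
Moles of electrons = 3073 / 96485 = 0.03185 mol
Ag⁺ + e⁻ → Ag, so n(Ag) = 0.03185 mol
m = 0.03185 × 107.87 = 3.44 g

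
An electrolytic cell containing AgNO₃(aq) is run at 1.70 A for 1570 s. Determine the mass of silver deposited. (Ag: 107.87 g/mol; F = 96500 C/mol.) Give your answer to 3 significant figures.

2.98 g

Charge passed = 1.70 × 1570 = 2669 C
n(e⁻) = Q/F = 2669/96500 = 0.02766 mol
Ag⁺ + e⁻ → Ag, so n(Ag) = 0.02766 mol
m = 0.02766 × 107.87 = 2.98 g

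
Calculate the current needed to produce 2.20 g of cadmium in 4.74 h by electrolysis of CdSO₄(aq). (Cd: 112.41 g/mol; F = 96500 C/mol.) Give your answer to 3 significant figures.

n(Cd) = 2.20 / 112.41 = 0.01957 mol
Cd²⁺ + 2e⁻ → Cd, so n(e⁻) = 2 × 0.01957 = 0.03914 mol
Q = 0.03914 × 96500 = 3777 C
I = Q / t = 3777 / 17064 s = 0.221 A

0.221 A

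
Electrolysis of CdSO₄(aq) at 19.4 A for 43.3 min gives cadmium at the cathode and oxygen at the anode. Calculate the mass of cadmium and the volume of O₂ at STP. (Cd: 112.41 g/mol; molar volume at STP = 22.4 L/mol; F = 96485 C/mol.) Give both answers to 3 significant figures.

29.4 g Cd; 2.93 L O₂

Q = 19.4 × 2598 = 50400 C; n(e⁻) = 50400 / 96485 = 0.5224 mol
Cathode: Cd²⁺ + 2e⁻ → Cd → n(Cd) = 0.5224/2 = 0.2612 mol → 29.4 g
Anode: 2H₂O → O₂ + 4H⁺ + 4e⁻ → n(O₂) = 0.5224/4 = 0.1306 mol → 2.93 L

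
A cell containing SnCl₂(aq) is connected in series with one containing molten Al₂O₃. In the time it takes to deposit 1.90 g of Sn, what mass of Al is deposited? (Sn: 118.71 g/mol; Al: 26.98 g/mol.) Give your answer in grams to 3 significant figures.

n(Sn) = 1.90 / 118.71 = 0.01601 mol
Sn²⁺ + 2e⁻ → Sn, so n(e⁻) = 2 × 0.01601 = 0.03202 mol
Same current for the same time ⇒ same n(e⁻) = 0.03202 mol in both cells.
Al³⁺ + 3e⁻ → Al, so n(Al) = 0.03202 / 3 = 0.01067 mol
m(Al) = 0.01067 × 26.98 = 0.288 g

0.288 g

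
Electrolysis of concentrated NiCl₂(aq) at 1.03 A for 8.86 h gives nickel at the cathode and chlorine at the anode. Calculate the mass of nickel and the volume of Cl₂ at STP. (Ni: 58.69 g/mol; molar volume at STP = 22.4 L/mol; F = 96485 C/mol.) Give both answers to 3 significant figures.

Q = 1.03 × 31896 = 32850 C; n(e⁻) = 32850 / 96485 = 0.3405 mol
Cathode: Ni²⁺ + 2e⁻ → Ni → n(Ni) = 0.3405/2 = 0.1703 mol → 9.99 g
Anode: 2Cl⁻ → Cl₂ + 2e⁻ → n(Cl₂) = 0.3405/2 = 0.1703 mol → 3.81 L

9.99 g Ni; 3.81 L Cl₂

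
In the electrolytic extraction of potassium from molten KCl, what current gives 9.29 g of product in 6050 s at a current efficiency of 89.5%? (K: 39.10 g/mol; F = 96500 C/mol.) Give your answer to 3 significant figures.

n(K) = 9.29 / 39.10 = 0.2376 mol
K⁺ + e⁻ → K, so n(e⁻) = 0.2376 mol
Q = 0.2376 × 96500 / 0.895 = 25620 C
I = Q / t = 25620 / 6050 s = 4.23 A

4.23 A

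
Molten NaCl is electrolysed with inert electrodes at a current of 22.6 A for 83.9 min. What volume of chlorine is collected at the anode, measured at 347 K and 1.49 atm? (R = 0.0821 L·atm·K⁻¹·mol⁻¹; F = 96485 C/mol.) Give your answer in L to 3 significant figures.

11.3 L

Q = 22.6 A × 5034 s = 1.138×10^5 C
n(e⁻) = Q/F = 1.138×10^5/96485 = 1.179 mol
2Cl⁻ → Cl₂ + 2e⁻, so n(Cl₂) = 1.179 / 2 = 0.5895 mol
V = nRT/P = 0.5895 × 0.0821 × 347 / 1.49 = 11.27 L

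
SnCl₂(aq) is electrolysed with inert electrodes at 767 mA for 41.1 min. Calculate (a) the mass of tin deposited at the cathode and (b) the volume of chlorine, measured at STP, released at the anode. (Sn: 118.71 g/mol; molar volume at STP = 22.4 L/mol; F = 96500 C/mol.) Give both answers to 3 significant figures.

1.16 g Sn; 0.220 L Cl₂

Q = 0.767 × 2466 = 1891 C; n(e⁻) = 1891 / 96500 = 0.01960 mol
Cathode: Sn²⁺ + 2e⁻ → Sn → n(Sn) = 0.01960/2 = 0.009800 mol → 1.16 g
Anode: 2Cl⁻ → Cl₂ + 2e⁻ → n(Cl₂) = 0.01960/2 = 0.009800 mol → 0.220 L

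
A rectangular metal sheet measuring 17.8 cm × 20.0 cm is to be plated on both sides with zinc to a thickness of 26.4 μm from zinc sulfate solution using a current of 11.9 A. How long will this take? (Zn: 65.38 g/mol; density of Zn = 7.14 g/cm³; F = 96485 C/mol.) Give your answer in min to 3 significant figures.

Plated area = 2 × 17.8 × 20.0 = 712.0 cm²
Volume = 712.0 × 26.4×10⁻⁴ cm = 1.880 cm³
m(Zn) = 1.880 × 7.14 = 13.42 g
n(Zn) = 13.42 / 65.38 = 0.2053 mol; n(e⁻) = 2 × 0.2053 = 0.4106 mol
Q = 0.4106 × 96485 = 39620 C
t = 39620 / 11.9 = 3329 s = 55.5 min

55.5 min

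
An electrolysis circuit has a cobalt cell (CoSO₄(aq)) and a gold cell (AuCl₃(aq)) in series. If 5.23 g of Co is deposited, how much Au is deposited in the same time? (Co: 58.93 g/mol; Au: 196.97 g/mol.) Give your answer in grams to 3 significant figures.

11.7 g

n(Co) = 5.23 / 58.93 = 0.08875 mol
Co²⁺ + 2e⁻ → Co, so n(e⁻) = 2 × 0.08875 = 0.1775 mol
In series, the same 0.1775 mol of electrons flows through the second cell.
Au³⁺ + 3e⁻ → Au, so n(Au) = 0.1775 / 3 = 0.05917 mol
m(Au) = 0.05917 × 196.97 = 11.7 g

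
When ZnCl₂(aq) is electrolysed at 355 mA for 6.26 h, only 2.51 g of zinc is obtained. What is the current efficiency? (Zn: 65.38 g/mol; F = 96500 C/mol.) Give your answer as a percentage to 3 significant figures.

Q = 0.355 × 22536 = 8000 C
n(e⁻) = 8000 / 96500 = 0.08290 mol
Zn²⁺ + 2e⁻ → Zn, so theoretical n(Zn) = 0.04145 mol → 2.710 g
Efficiency = 2.51 / 2.710 = 0.9262 = 92.6%

92.6%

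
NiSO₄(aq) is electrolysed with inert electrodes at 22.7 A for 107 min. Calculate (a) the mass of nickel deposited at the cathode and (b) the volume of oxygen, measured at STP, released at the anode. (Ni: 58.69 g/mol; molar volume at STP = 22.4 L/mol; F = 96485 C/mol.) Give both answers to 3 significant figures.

Q = 22.7 × 6420 = 1.457×10^5 C; n(e⁻) = 1.457×10^5 / 96485 = 1.510 mol
Cathode: Ni²⁺ + 2e⁻ → Ni → n(Ni) = 1.510/2 = 0.7550 mol → 44.3 g
Anode: 2H₂O → O₂ + 4H⁺ + 4e⁻ → n(O₂) = 1.510/4 = 0.3775 mol → 8.46 L

44.3 g Ni; 8.46 L O₂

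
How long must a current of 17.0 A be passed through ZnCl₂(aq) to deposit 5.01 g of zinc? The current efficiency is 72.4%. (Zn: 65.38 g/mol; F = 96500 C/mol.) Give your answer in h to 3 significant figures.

0.334 h

n(Zn) = 5.01 / 65.38 = 0.07663 mol
Zn²⁺ + 2e⁻ → Zn, so n(e⁻) = 2 × 0.07663 = 0.1533 mol
Q = 0.1533 × 96500 / 0.724 = 20430 C
t = Q / I = 20430 / 17.0 = 1202 s = 0.334 h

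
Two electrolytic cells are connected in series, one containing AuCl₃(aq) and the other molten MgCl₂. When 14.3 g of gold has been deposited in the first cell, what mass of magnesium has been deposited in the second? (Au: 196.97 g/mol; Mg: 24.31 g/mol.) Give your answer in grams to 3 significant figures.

2.65 g

n(Au) = 14.3 / 196.97 = 0.07260 mol
Au³⁺ + 3e⁻ → Au, so n(e⁻) = 3 × 0.07260 = 0.2178 mol
Since the cells are in series, n(e⁻) in the Mg cell is also 0.2178 mol.
Mg²⁺ + 2e⁻ → Mg, so n(Mg) = 0.2178 / 2 = 0.1089 mol
m(Mg) = 0.1089 × 24.31 = 2.65 g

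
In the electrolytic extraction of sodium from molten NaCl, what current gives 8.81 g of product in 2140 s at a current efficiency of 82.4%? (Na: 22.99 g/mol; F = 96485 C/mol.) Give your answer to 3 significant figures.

21.0 A

n(Na) = 8.81 / 22.99 = 0.3832 mol
Na⁺ + e⁻ → Na, so n(e⁻) = 0.3832 mol
Q = 0.3832 × 96485 / 0.824 = 44870 C
I = Q / t = 44870 / 2140 s = 21.0 A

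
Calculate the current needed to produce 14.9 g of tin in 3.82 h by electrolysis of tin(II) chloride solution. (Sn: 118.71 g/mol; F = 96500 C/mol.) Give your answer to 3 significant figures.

1.76 A

n(Sn) = 14.9 / 118.71 = 0.1255 mol
Sn²⁺ + 2e⁻ → Sn, so n(e⁻) = 2 × 0.1255 = 0.2510 mol
Q = 0.2510 × 96500 = 24220 C
I = Q / t = 24220 / 13752 s = 1.76 A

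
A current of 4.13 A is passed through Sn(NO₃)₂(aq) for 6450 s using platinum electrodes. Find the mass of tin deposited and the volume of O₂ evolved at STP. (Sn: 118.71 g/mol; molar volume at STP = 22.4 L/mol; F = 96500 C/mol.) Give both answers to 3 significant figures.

Q = 4.13 × 6450 = 26640 C; n(e⁻) = 26640 / 96500 = 0.2761 mol
Cathode: Sn²⁺ + 2e⁻ → Sn → n(Sn) = 0.2761/2 = 0.1381 mol → 16.4 g
Anode: 2H₂O → O₂ + 4H⁺ + 4e⁻ → n(O₂) = 0.2761/4 = 0.06903 mol → 1.55 L

16.4 g Sn; 1.55 L O₂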